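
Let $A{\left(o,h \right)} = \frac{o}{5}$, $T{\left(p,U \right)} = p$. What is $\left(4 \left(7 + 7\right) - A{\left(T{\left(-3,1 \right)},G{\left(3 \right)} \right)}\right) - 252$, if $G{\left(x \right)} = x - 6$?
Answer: $- \frac{977}{5} \approx -195.4$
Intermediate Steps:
$G{\left(x \right)} = -6 + x$ ($G{\left(x \right)} = x - 6 = -6 + x$)
$A{\left(o,h \right)} = \frac{o}{5}$ ($A{\left(o,h \right)} = o \frac{1}{5} = \frac{o}{5}$)
$\left(4 \left(7 + 7\right) - A{\left(T{\left(-3,1 \right)},G{\left(3 \right)} \right)}\right) - 252 = \left(4 \left(7 + 7\right) - \frac{1}{5} \left(-3\right)\right) - 252 = \left(4 \cdot 14 - - \frac{3}{5}\right) - 252 = \left(56 + \frac{3}{5}\right) - 252 = \frac{283}{5} - 252 = - \frac{977}{5}$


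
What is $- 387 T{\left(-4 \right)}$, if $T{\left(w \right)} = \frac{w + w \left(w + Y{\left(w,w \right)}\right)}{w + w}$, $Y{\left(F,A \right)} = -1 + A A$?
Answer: $-2322$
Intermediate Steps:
$Y{\left(F,A \right)} = -1 + A^{2}$
$T{\left(w \right)} = \frac{w + w \left(-1 + w + w^{2}\right)}{2 w}$ ($T{\left(w \right)} = \frac{w + w \left(w + \left(-1 + w^{2}\right)\right)}{w + w} = \frac{w + w \left(-1 + w + w^{2}\right)}{2 w}$)
$- 387 T{\left(-4 \right)} = - 387 \cdot \frac{1}{2} \left(-4\right) \left(1 - 4\right) = - 387 \cdot \frac{1}{2} \left(-4\right) \left(-3\right) = \left(-387\right) 6 = -2322$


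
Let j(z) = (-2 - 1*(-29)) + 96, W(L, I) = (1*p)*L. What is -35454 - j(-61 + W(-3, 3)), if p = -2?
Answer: -35577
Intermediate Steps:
W(L, I) = -2*L (W(L, I) = (1*(-2))*L = -2*L)
j(z) = 123 (j(z) = (-2 + 29) + 96 = 27 + 96 = 123)
-35454 - j(-61 + W(-3, 3)) = -35454 - 1*123 = -35454 - 123 = -35577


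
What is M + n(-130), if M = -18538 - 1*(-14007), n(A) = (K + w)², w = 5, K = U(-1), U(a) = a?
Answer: -4515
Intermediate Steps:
K = -1
n(A) = 16 (n(A) = (-1 + 5)² = 4² = 16)
M = -4531 (M = -18538 + 14007 = -4531)
M + n(-130) = -4531 + 16 = -4515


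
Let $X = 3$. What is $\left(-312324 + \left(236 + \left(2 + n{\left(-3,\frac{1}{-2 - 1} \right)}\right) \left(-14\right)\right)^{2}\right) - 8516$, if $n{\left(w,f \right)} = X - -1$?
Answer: $-297736$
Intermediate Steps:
$n{\left(w,f \right)} = 4$ ($n{\left(w,f \right)} = 3 - -1 = 3 + 1 = 4$)
$\left(-312324 + \left(236 + \left(2 + n{\left(-3,\frac{1}{-2 - 1} \right)}\right) \left(-14\right)\right)^{2}\right) - 8516 = \left(-312324 + \left(236 + \left(2 + 4\right) \left(-14\right)\right)^{2}\right) - 8516 = \left(-312324 + \left(236 + 6 \left(-14\right)\right)^{2}\right) - 8516 = \left(-312324 + \left(236 - 84\right)^{2}\right) - 8516 = \left(-312324 + 152^{2}\right) - 8516 = \left(-312324 + 23104\right) - 8516 = -289220 - 8516 = -297736$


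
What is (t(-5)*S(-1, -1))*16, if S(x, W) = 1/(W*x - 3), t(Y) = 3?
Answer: -24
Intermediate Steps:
S(x, W) = 1/(-3 + W*x)
(t(-5)*S(-1, -1))*16 = (3/(-3 - 1*(-1)))*16 = (3/(-3 + 1))*16 = (3/(-2))*16 = (3*(-½))*16 = -3/2*16 = -24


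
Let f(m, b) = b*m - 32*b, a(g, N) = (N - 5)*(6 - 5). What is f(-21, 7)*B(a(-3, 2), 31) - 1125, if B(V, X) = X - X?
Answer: -1125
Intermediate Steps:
a(g, N) = -5 + N (a(g, N) = (-5 + N)*1 = -5 + N)
B(V, X) = 0
f(m, b) = -32*b + b*m
f(-21, 7)*B(a(-3, 2), 31) - 1125 = (7*(-32 - 21))*0 - 1125 = (7*(-53))*0 - 1125 = -371*0 - 1125 = 0 - 1125 = -1125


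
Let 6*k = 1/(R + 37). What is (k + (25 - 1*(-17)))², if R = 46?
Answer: 437520889/248004 ≈ 1764.2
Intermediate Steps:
k = 1/498 (k = 1/(6*(46 + 37)) = (⅙)/83 = (⅙)*(1/83) = 1/498 ≈ 0.0020080)
(k + (25 - 1*(-17)))² = (1/498 + (25 - 1*(-17)))² = (1/498 + (25 + 17))² = (1/498 + 42)² = (20917/498)² = 437520889/248004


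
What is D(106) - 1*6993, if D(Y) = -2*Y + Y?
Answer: -7099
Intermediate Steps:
D(Y) = -Y
D(106) - 1*6993 = -1*106 - 1*6993 = -106 - 6993 = -7099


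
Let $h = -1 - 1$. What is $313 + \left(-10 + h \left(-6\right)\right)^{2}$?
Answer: $317$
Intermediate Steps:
$h = -2$
$313 + \left(-10 + h \left(-6\right)\right)^{2} = 313 + \left(-10 - -12\right)^{2} = 313 + \left(-10 + 12\right)^{2} = 313 + 2^{2} = 313 + 4 = 317$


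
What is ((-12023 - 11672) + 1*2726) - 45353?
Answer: -66322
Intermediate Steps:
((-12023 - 11672) + 1*2726) - 45353 = (-23695 + 2726) - 45353 = -20969 - 45353 = -66322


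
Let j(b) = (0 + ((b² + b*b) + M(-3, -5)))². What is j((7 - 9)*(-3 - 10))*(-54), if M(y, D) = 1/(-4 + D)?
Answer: -296071778/3 ≈ -9.8691e+7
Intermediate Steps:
j(b) = (-⅑ + 2*b²)² (j(b) = (0 + ((b² + b*b) + 1/(-4 - 5)))² = (0 + ((b² + b²) + 1/(-9)))² = (0 + (2*b² - ⅑))² = (0 + (-⅑ + 2*b²))² = (-⅑ + 2*b²)²)
j((7 - 9)*(-3 - 10))*(-54) = ((-1 + 18*((7 - 9)*(-3 - 10))²)²/81)*(-54) = ((-1 + 18*(-2*(-13))²)²/81)*(-54) = ((-1 + 18*26²)²/81)*(-54) = ((-1 + 18*676)²/81)*(-54) = ((-1 + 12168)²/81)*(-54) = ((1/81)*12167²)*(-54) = ((1/81)*148035889)*(-54) = (148035889/81)*(-54) = -296071778/3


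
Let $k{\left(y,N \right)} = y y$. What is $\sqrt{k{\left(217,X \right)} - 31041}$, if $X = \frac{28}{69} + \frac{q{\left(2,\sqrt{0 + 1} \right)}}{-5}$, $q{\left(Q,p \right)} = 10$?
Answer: $4 \sqrt{1003} \approx 126.68$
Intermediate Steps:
$X = - \frac{110}{69}$ ($X = \frac{28}{69} + \frac{10}{-5} = 28 \cdot \frac{1}{69} + 10 \left(- \frac{1}{5}\right) = \frac{28}{69} - 2 = - \frac{110}{69} \approx -1.5942$)
$k{\left(y,N \right)} = y^{2}$
$\sqrt{k{\left(217,X \right)} - 31041} = \sqrt{217^{2} - 31041} = \sqrt{47089 - 31041} = \sqrt{16048} = 4 \sqrt{1003}$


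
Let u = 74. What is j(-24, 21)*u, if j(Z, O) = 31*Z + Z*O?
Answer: -92352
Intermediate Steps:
j(Z, O) = 31*Z + O*Z
j(-24, 21)*u = -24*(31 + 21)*74 = -24*52*74 = -1248*74 = -92352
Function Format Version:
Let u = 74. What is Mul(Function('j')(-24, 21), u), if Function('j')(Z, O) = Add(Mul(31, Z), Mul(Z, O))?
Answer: -92352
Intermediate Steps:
Function('j')(Z, O) = Add(Mul(31, Z), Mul(O, Z))
Mul(Function('j')(-24, 21), u) = Mul(Mul(-24, Add(31, 21)), 74) = Mul(Mul(-24, 52), 74) = Mul(-1248, 74) = -92352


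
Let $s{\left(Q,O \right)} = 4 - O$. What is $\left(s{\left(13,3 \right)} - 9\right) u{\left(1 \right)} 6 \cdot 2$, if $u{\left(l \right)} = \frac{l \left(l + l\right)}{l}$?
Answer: $-192$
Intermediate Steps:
$u{\left(l \right)} = 2 l$ ($u{\left(l \right)} = \frac{l 2 l}{l} = \frac{2 l^{2}}{l} = 2 l$)
$\left(s{\left(13,3 \right)} - 9\right) u{\left(1 \right)} 6 \cdot 2 = \left(\left(4 - 3\right) - 9\right) 2 \cdot 1 \cdot 6 \cdot 2 = \left(\left(4 - 3\right) - 9\right) 2 \cdot 6 \cdot 2 = \left(1 - 9\right) 12 \cdot 2 = \left(-8\right) 24 = -192$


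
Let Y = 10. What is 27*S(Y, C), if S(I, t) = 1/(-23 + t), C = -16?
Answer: -9/13 ≈ -0.69231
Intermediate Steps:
27*S(Y, C) = 27/(-23 - 16) = 27/(-39) = 27*(-1/39) = -9/13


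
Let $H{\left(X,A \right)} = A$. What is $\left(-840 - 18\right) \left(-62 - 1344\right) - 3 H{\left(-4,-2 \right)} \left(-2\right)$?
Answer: $-14476176$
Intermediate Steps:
$\left(-840 - 18\right) \left(-62 - 1344\right) - 3 H{\left(-4,-2 \right)} \left(-2\right) = \left(-840 - 18\right) \left(-62 - 1344\right) \left(-3\right) \left(-2\right) \left(-2\right) = \left(-858\right) \left(-1406\right) 6 \left(-2\right) = 1206348 \left(-12\right) = -14476176$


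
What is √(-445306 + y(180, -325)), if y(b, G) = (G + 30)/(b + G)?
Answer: I*√374500635/29 ≈ 667.31*I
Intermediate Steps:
y(b, G) = (30 + G)/(G + b)
√(-445306 + y(180, -325)) = √(-445306 + (30 - 325)/(-325 + 180)) = √(-445306 - 295/(-145)) = √(-445306 - 1/145*(-295)) = √(-445306 + 59/29) = √(-12913815/29) = I*√374500635/29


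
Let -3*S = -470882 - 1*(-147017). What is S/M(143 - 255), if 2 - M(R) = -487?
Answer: 35985/163 ≈ 220.77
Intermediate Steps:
M(R) = 489 (M(R) = 2 - 1*(-487) = 2 + 487 = 489)
S = 107955 (S = -(-470882 - 1*(-147017))/3 = -(-470882 + 147017)/3 = -1/3*(-323865) = 107955)
S/M(143 - 255) = 107955/489 = 107955*(1/489) = 35985/163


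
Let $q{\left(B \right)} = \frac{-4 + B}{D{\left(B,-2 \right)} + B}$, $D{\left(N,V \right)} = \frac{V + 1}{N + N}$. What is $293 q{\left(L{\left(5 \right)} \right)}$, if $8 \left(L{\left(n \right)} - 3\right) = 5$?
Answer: $- \frac{25491}{809} \approx -31.509$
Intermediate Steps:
$D{\left(N,V \right)} = \frac{1 + V}{2 N}$
$L{\left(n \right)} = \frac{29}{8}$ ($L{\left(n \right)} = 3 + \frac{1}{8} \cdot 5 = 3 + \frac{5}{8} = \frac{29}{8}$)
$q{\left(B \right)} = \frac{-4 + B}{B - \frac{1}{2 B}}$ ($q{\left(B \right)} = \frac{-4 + B}{\frac{1 - 2}{2 B} + B} = \frac{-4 + B}{\frac{1}{2} \frac{1}{B} \left(-1\right) + B} = \frac{-4 + B}{- \frac{1}{2 B} + B} = \frac{-4 + B}{B - \frac{1}{2 B}}$)
$293 q{\left(L{\left(5 \right)} \right)} = 293 \cdot 2 \cdot \frac{29}{8} \frac{1}{-1 + 2 \left(\frac{29}{8}\right)^{2}} \left(-4 + \frac{29}{8}\right) = 293 \cdot 2 \cdot \frac{29}{8} \frac{1}{-1 + 2 \cdot \frac{841}{64}} \left(- \frac{3}{8}\right) = 293 \cdot 2 \cdot \frac{29}{8} \frac{1}{-1 + \frac{841}{32}} \left(- \frac{3}{8}\right) = 293 \cdot 2 \cdot \frac{29}{8} \frac{1}{\frac{809}{32}} \left(- \frac{3}{8}\right) = 293 \cdot 2 \cdot \frac{29}{8} \cdot \frac{32}{809} \left(- \frac{3}{8}\right) = 293 \left(- \frac{87}{809}\right) = - \frac{25491}{809}$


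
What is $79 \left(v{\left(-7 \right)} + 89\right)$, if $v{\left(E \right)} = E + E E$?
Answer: $10349$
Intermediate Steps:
$v{\left(E \right)} = E + E^{2}$
$79 \left(v{\left(-7 \right)} + 89\right) = 79 \left(- 7 \left(1 - 7\right) + 89\right) = 79 \left(\left(-7\right) \left(-6\right) + 89\right) = 79 \left(42 + 89\right) = 79 \cdot 131 = 10349$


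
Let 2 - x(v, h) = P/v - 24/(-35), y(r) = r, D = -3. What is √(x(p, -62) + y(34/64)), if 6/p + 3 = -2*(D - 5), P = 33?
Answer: I*√5460910/280 ≈ 8.3459*I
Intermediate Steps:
p = 6/13 (p = 6/(-3 - 2*(-3 - 5)) = 6/(-3 - 2*(-8)) = 6/(-3 + 16) = 6/13 ≈ 0.46154)
x(v, h) = 46/35 - 33/v (x(v, h) = 2 - (33/v - 24/(-35)) = 2 - (33/v - 24*(-1/35)) = 2 - (33/v + 24/35) = 2 - (24/35 + 33/v) = 2 + (-24/35 - 33/v) = 46/35 - 33/v)
√(x(p, -62) + y(34/64)) = √((46/35 - 33/6/13) + 34/64) = √((46/35 - 33*13/6) + 34*(1/64)) = √((46/35 - 143/2) + 17/32) = √(-4913/70 + 17/32) = √(-78013/1120) = I*√5460910/280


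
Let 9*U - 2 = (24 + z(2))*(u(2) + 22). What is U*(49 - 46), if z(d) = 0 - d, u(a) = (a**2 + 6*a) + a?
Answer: 294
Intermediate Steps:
u(a) = a**2 + 7*a
z(d) = -d
U = 98 (U = 2/9 + ((24 - 1*2)*(2*(7 + 2) + 22))/9 = 2/9 + ((24 - 2)*(2*9 + 22))/9 = 2/9 + (22*(18 + 22))/9 = 2/9 + (22*40)/9 = 2/9 + (1/9)*880 = 2/9 + 880/9 = 98)
U*(49 - 46) = 98*(49 - 46) = 98*3 = 294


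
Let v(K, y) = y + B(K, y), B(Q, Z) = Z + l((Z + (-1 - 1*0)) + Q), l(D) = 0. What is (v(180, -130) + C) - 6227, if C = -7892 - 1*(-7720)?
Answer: -6659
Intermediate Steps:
C = -172 (C = -7892 + 7720 = -172)
B(Q, Z) = Z (B(Q, Z) = Z + 0 = Z)
v(K, y) = 2*y (v(K, y) = y + y = 2*y)
(v(180, -130) + C) - 6227 = (2*(-130) - 172) - 6227 = (-260 - 172) - 6227 = -432 - 6227 = -6659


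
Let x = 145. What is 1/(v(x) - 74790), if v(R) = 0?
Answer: -1/74790 ≈ -1.3371e-5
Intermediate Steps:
1/(v(x) - 74790) = 1/(0 - 74790) = 1/(-74790) = -1/74790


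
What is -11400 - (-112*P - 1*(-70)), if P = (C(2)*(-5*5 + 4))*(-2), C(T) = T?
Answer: -2062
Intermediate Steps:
P = 84 (P = (2*(-5*5 + 4))*(-2) = (2*(-25 + 4))*(-2) = (2*(-21))*(-2) = -42*(-2) = 84)
-11400 - (-112*P - 1*(-70)) = -11400 - (-112*84 - 1*(-70)) = -11400 - (-9408 + 70) = -11400 - 1*(-9338) = -11400 + 9338 = -2062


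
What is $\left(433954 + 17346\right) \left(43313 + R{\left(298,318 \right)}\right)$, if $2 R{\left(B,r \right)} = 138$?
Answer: $19578296600$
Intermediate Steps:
$R{\left(B,r \right)} = 69$ ($R{\left(B,r \right)} = \frac{1}{2} \cdot 138 = 69$)
$\left(433954 + 17346\right) \left(43313 + R{\left(298,318 \right)}\right) = \left(433954 + 17346\right) \left(43313 + 69\right) = 451300 \cdot 43382 = 19578296600$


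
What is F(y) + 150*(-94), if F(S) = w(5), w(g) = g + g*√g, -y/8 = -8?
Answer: -14095 + 5*√5 ≈ -14084.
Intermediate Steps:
y = 64 (y = -8*(-8) = 64)
w(g) = g + g^(3/2)
F(S) = 5 + 5*√5 (F(S) = 5 + 5^(3/2) = 5 + 5*√5)
F(y) + 150*(-94) = (5 + 5*√5) + 150*(-94) = (5 + 5*√5) - 14100 = -14095 + 5*√5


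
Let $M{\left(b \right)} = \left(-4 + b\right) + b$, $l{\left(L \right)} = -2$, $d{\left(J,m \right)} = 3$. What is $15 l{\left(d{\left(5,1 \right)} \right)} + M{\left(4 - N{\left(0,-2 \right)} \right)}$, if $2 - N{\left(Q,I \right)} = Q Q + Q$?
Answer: $-30$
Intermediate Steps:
$N{\left(Q,I \right)} = 2 - Q - Q^{2}$ ($N{\left(Q,I \right)} = 2 - \left(Q Q + Q\right) = 2 - \left(Q^{2} + Q\right) = 2 - \left(Q + Q^{2}\right) = 2 - Q - Q^{2}$)
$M{\left(b \right)} = -4 + 2 b$
$15 l{\left(d{\left(5,1 \right)} \right)} + M{\left(4 - N{\left(0,-2 \right)} \right)} = 15 \left(-2\right) - \left(4 - 2 \left(4 - \left(2 - 0 - 0^{2}\right)\right)\right) = -30 - \left(4 - 2 \left(4 - \left(2 + 0 - 0\right)\right)\right) = -30 - \left(4 - 2 \left(4 - \left(2 + 0 + 0\right)\right)\right) = -30 - \left(4 - 2 \left(4 - 2\right)\right) = -30 + \left(-4 + 2 \cdot 2\right) = -30 + \left(-4 + 4\right) = -30 + 0 = -30$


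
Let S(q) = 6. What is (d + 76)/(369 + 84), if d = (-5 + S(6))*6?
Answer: 82/453 ≈ 0.18102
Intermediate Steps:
d = 6 (d = (-5 + 6)*6 = 1*6 = 6)
(d + 76)/(369 + 84) = (6 + 76)/(369 + 84) = 82/453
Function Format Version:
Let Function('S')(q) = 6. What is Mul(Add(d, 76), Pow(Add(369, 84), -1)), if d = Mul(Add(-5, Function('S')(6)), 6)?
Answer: Rational(82, 453) ≈ 0.18102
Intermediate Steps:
d = 6 (d = Mul(Add(-5, 6), 6) = Mul(1, 6) = 6)
Mul(Add(d, 76), Pow(Add(369, 84), -1)) = Mul(Add(6, 76), Pow(Add(369, 84), -1)) = Mul(82, Pow(453, -1)) = Mul(82, Rational(1, 453)) = Rational(82, 453)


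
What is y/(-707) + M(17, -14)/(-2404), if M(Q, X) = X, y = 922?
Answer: -1103295/849814 ≈ -1.2983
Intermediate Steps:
y/(-707) + M(17, -14)/(-2404) = 922/(-707) - 14/(-2404) = 922*(-1/707) - 14*(-1/2404) = -922/707 + 7/1202 = -1103295/849814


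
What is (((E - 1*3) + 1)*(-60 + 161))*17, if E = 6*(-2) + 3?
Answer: -18887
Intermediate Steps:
E = -9 (E = -12 + 3 = -9)
(((E - 1*3) + 1)*(-60 + 161))*17 = (((-9 - 1*3) + 1)*(-60 + 161))*17 = (((-9 - 3) + 1)*101)*17 = ((-12 + 1)*101)*17 = -11*101*17 = -1111*17 = -18887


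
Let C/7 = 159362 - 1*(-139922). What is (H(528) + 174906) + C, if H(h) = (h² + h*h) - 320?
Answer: 2827142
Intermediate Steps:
C = 2094988 (C = 7*(159362 - 1*(-139922)) = 7*(159362 + 139922) = 7*299284 = 2094988)
H(h) = -320 + 2*h² (H(h) = (h² + h²) - 320 = 2*h² - 320 = -320 + 2*h²)
(H(528) + 174906) + C = ((-320 + 2*528²) + 174906) + 2094988 = ((-320 + 2*278784) + 174906) + 2094988 = ((-320 + 557568) + 174906) + 2094988 = (557248 + 174906) + 2094988 = 732154 + 2094988 = 2827142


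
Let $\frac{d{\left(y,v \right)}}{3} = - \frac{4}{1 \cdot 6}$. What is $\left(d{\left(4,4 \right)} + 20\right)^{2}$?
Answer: $324$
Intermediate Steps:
$d{\left(y,v \right)} = -2$ ($d{\left(y,v \right)} = 3 \left(- \frac{4}{1 \cdot 6}\right) = 3 \left(- \frac{4}{6}\right) = 3 \left(\left(-4\right) \frac{1}{6}\right) = 3 \left(- \frac{2}{3}\right) = -2$)
$\left(d{\left(4,4 \right)} + 20\right)^{2} = \left(-2 + 20\right)^{2} = 18^{2} = 324$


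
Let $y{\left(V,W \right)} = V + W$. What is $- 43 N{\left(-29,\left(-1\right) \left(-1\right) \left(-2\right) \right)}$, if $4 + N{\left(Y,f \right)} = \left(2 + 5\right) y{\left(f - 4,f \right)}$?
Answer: $2580$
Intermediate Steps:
$N{\left(Y,f \right)} = -32 + 14 f$ ($N{\left(Y,f \right)} = -4 + \left(2 + 5\right) \left(\left(f - 4\right) + f\right) = -4 + 7 \left(\left(-4 + f\right) + f\right) = -4 + 7 \left(-4 + 2 f\right) = -4 + \left(-28 + 14 f\right) = -32 + 14 f$)
$- 43 N{\left(-29,\left(-1\right) \left(-1\right) \left(-2\right) \right)} = - 43 \left(-32 + 14 \left(-1\right) \left(-1\right) \left(-2\right)\right) = - 43 \left(-32 + 14 \cdot 1 \left(-2\right)\right) = - 43 \left(-32 + 14 \left(-2\right)\right) = - 43 \left(-32 - 28\right) = \left(-43\right) \left(-60\right) = 2580$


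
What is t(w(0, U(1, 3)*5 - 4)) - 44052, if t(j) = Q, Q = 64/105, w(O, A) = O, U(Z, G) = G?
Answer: -4625396/105 ≈ -44051.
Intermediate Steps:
Q = 64/105 (Q = 64*(1/105) = 64/105 ≈ 0.60952)
t(j) = 64/105
t(w(0, U(1, 3)*5 - 4)) - 44052 = 64/105 - 44052 = -4625396/105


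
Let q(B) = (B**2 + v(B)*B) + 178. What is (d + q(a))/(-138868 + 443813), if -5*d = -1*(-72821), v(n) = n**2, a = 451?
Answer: 459614329/1524725 ≈ 301.44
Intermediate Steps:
q(B) = 178 + B**2 + B**3 (q(B) = (B**2 + B**2*B) + 178 = (B**2 + B**3) + 178 = 178 + B**2 + B**3)
d = -72821/5 (d = -(-1)*(-72821)/5 = -1/5*72821 = -72821/5 ≈ -14564.)
(d + q(a))/(-138868 + 443813) = (-72821/5 + (178 + 451**2 + 451**3))/(-138868 + 443813) = (-72821/5 + (178 + 203401 + 91733851))/304945 = (-72821/5 + 91937430)*(1/304945) = (459614329/5)*(1/304945) = 459614329/1524725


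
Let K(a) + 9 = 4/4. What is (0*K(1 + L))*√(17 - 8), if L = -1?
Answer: 0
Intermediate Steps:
K(a) = -8 (K(a) = -9 + 4/4 = -9 + 4*(¼) = -9 + 1 = -8)
(0*K(1 + L))*√(17 - 8) = (0*(-8))*√(17 - 8) = 0*√9 = 0*3 = 0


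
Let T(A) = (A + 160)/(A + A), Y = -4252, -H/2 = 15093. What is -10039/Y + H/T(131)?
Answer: -11208335705/412444 ≈ -27175.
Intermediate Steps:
H = -30186 (H = -2*15093 = -30186)
T(A) = (160 + A)/(2*A) (T(A) = (160 + A)/((2*A)) = (160 + A)*(1/(2*A)) = (160 + A)/(2*A))
-10039/Y + H/T(131) = -10039/(-4252) - 30186*262/(160 + 131) = -10039*(-1/4252) - 30186/((1/2)*(1/131)*291) = 10039/4252 - 30186/291/262 = 10039/4252 - 30186*262/291 = 10039/4252 - 2636244/97 = -11208335705/412444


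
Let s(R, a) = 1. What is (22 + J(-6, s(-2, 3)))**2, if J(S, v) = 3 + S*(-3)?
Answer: 1849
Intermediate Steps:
J(S, v) = 3 - 3*S
(22 + J(-6, s(-2, 3)))**2 = (22 + (3 - 3*(-6)))**2 = (22 + (3 + 18))**2 = (22 + 21)**2 = 43**2 = 1849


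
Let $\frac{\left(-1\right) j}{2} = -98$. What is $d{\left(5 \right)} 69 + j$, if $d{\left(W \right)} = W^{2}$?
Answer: $1921$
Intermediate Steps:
$j = 196$ ($j = \left(-2\right) \left(-98\right) = 196$)
$d{\left(5 \right)} 69 + j = 5^{2} \cdot 69 + 196 = 25 \cdot 69 + 196 = 1725 + 196 = 1921$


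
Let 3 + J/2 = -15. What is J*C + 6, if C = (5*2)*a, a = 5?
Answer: -1794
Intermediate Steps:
J = -36 (J = -6 + 2*(-15) = -6 - 30 = -36)
C = 50 (C = (5*2)*5 = 10*5 = 50)
J*C + 6 = -36*50 + 6 = -1800 + 6 = -1794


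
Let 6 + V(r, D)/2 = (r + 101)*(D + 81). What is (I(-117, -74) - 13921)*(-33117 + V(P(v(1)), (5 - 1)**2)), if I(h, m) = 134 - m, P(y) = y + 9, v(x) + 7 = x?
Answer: 177624489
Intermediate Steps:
v(x) = -7 + x
P(y) = 9 + y
V(r, D) = -12 + 2*(81 + D)*(101 + r) (V(r, D) = -12 + 2*((r + 101)*(D + 81)) = -12 + 2*((101 + r)*(81 + D)) = -12 + 2*((81 + D)*(101 + r)) = -12 + 2*(81 + D)*(101 + r))
(I(-117, -74) - 13921)*(-33117 + V(P(v(1)), (5 - 1)**2)) = ((134 - 1*(-74)) - 13921)*(-33117 + (16350 + 162*(9 + (-7 + 1)) + 202*(5 - 1)**2 + 2*(5 - 1)**2*(9 + (-7 + 1)))) = ((134 + 74) - 13921)*(-33117 + (16350 + 162*(9 - 6) + 202*4**2 + 2*4**2*(9 - 6))) = (208 - 13921)*(-33117 + (16350 + 162*3 + 202*16 + 2*16*3)) = -13713*(-33117 + (16350 + 486 + 3232 + 96)) = -13713*(-33117 + 20164) = -13713*(-12953) = 177624489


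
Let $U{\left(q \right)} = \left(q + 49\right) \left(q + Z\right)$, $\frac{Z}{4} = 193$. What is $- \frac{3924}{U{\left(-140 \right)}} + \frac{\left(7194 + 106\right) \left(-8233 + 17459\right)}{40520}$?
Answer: $\frac{24209879363}{14564914} \approx 1662.2$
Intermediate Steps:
$Z = 772$ ($Z = 4 \cdot 193 = 772$)
$U{\left(q \right)} = \left(49 + q\right) \left(772 + q\right)$ ($U{\left(q \right)} = \left(q + 49\right) \left(q + 772\right) = \left(49 + q\right) \left(772 + q\right)$)
$- \frac{3924}{U{\left(-140 \right)}} + \frac{\left(7194 + 106\right) \left(-8233 + 17459\right)}{40520} = - \frac{3924}{37828 + \left(-140\right)^{2} + 821 \left(-140\right)} + \frac{\left(7194 + 106\right) \left(-8233 + 17459\right)}{40520} = - \frac{3924}{37828 + 19600 - 114940} + 7300 \cdot 9226 \cdot \frac{1}{40520} = - \frac{3924}{-57512} + 67349800 \cdot \frac{1}{40520} = \left(-3924\right) \left(- \frac{1}{57512}\right) + \frac{1683745}{1013} = \frac{981}{14378} + \frac{1683745}{1013} = \frac{24209879363}{14564914}$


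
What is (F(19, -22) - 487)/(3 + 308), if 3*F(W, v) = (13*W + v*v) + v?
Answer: -752/933 ≈ -0.80600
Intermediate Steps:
F(W, v) = v/3 + v²/3 + 13*W/3 (F(W, v) = ((13*W + v*v) + v)/3 = ((13*W + v²) + v)/3 = ((v² + 13*W) + v)/3 = (v + v² + 13*W)/3 = v/3 + v²/3 + 13*W/3)
(F(19, -22) - 487)/(3 + 308) = (((⅓)*(-22) + (⅓)*(-22)² + (13/3)*19) - 487)/(3 + 308) = ((-22/3 + (⅓)*484 + 247/3) - 487)/311 = ((-22/3 + 484/3 + 247/3) - 487)*(1/311) = (709/3 - 487)*(1/311) = -752/3*1/311 = -752/933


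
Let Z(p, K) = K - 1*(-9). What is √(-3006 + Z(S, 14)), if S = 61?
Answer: I*√2983 ≈ 54.617*I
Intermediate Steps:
Z(p, K) = 9 + K (Z(p, K) = K + 9 = 9 + K)
√(-3006 + Z(S, 14)) = √(-3006 + (9 + 14)) = √(-3006 + 23) = √(-2983) = I*√2983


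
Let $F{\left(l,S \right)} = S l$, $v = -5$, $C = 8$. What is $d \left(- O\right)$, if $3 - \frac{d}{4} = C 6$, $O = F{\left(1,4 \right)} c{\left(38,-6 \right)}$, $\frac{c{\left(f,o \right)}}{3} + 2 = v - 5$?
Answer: $-25920$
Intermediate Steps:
$c{\left(f,o \right)} = -36$ ($c{\left(f,o \right)} = -6 + 3 \left(-5 - 5\right) = -6 + 3 \left(-10\right) = -6 - 30 = -36$)
$O = -144$ ($O = 4 \cdot 1 \left(-36\right) = 4 \left(-36\right) = -144$)
$d = -180$ ($d = 12 - 4 \cdot 8 \cdot 6 = 12 - 192 = -180$)
$d \left(- O\right) = - 180 \left(\left(-1\right) \left(-144\right)\right) = \left(-180\right) 144 = -25920$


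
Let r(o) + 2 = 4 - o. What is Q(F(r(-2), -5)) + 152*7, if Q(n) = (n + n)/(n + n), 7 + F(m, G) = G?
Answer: 1065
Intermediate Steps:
r(o) = 2 - o (r(o) = -2 + (4 - o) = 2 - o)
F(m, G) = -7 + G
Q(n) = 1 (Q(n) = (2*n)/((2*n)) = (2*n)*(1/(2*n)) = 1)
Q(F(r(-2), -5)) + 152*7 = 1 + 152*7 = 1 + 1064 = 1065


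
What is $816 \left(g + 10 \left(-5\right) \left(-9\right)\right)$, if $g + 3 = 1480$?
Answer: $1572432$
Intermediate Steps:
$g = 1477$ ($g = -3 + 1480 = 1477$)
$816 \left(g + 10 \left(-5\right) \left(-9\right)\right) = 816 \left(1477 + 10 \left(-5\right) \left(-9\right)\right) = 816 \left(1477 - -450\right) = 816 \left(1477 + 450\right) = 816 \cdot 1927 = 1572432$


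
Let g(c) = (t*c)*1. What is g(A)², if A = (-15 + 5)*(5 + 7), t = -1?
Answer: 14400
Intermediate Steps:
A = -120 (A = -10*12 = -120)
g(c) = -c (g(c) = -c*1 = -c)
g(A)² = (-1*(-120))² = 120² = 14400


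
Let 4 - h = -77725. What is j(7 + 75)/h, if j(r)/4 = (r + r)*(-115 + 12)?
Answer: -67568/77729 ≈ -0.86928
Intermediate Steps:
h = 77729 (h = 4 - 1*(-77725) = 4 + 77725 = 77729)
j(r) = -824*r (j(r) = 4*((r + r)*(-115 + 12)) = 4*((2*r)*(-103)) = 4*(-206*r) = -824*r)
j(7 + 75)/h = -824*(7 + 75)/77729 = -824*82*(1/77729) = -67568*1/77729 = -67568/77729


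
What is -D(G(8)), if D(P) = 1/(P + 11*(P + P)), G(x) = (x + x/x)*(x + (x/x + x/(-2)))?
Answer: -1/1035 ≈ -0.00096618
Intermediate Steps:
G(x) = (1 + x)*(1 + x/2) (G(x) = (x + 1)*(x + (1 + x*(-1/2))) = (1 + x)*(x + (1 - x/2)) = (1 + x)*(1 + x/2))
D(P) = 1/(23*P) (D(P) = 1/(P + 11*(2*P)) = 1/(P + 22*P) = 1/(23*P))
-D(G(8)) = -1/(23*(1 + (1/2)*8**2 + (3/2)*8)) = -1/(23*(1 + (1/2)*64 + 12)) = -1/(23*(1 + 32 + 12)) = -1/(23*45) = -1*1/1035 = -1/1035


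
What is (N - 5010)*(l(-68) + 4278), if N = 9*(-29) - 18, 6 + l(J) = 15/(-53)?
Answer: -1197434889/53 ≈ -2.2593e+7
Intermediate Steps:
l(J) = -333/53 (l(J) = -6 + 15/(-53) = -6 + 15*(-1/53) = -6 - 15/53 = -333/53)
N = -279 (N = -261 - 18 = -279)
(N - 5010)*(l(-68) + 4278) = (-279 - 5010)*(-333/53 + 4278) = -5289*226401/53 = -1197434889/53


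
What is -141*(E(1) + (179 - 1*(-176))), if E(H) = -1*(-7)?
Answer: -51042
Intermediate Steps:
E(H) = 7
-141*(E(1) + (179 - 1*(-176))) = -141*(7 + (179 - 1*(-176))) = -141*(7 + (179 + 176)) = -141*(7 + 355) = -141*362 = -51042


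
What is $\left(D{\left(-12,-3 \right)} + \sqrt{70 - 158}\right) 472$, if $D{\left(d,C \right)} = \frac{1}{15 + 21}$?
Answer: $\frac{118}{9} + 944 i \sqrt{22} \approx 13.111 + 4427.8 i$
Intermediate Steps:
$D{\left(d,C \right)} = \frac{1}{36}$
$\left(D{\left(-12,-3 \right)} + \sqrt{70 - 158}\right) 472 = \left(\frac{1}{36} + \sqrt{70 - 158}\right) 472 = \left(\frac{1}{36} + \sqrt{-88}\right) 472 = \left(\frac{1}{36} + 2 i \sqrt{22}\right) 472 = \frac{118}{9} + 944 i \sqrt{22}$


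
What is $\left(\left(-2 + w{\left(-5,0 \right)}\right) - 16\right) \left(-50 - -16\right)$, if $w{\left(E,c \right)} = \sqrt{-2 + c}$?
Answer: $612 - 34 i \sqrt{2} \approx 612.0 - 48.083 i$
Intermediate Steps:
$\left(\left(-2 + w{\left(-5,0 \right)}\right) - 16\right) \left(-50 - -16\right) = \left(\left(-2 + \sqrt{-2 + 0}\right) - 16\right) \left(-50 - -16\right) = \left(\left(-2 + \sqrt{-2}\right) - 16\right) \left(-50 + 16\right) = \left(\left(-2 + i \sqrt{2}\right) - 16\right) \left(-34\right) = \left(-18 + i \sqrt{2}\right) \left(-34\right) = 612 - 34 i \sqrt{2}$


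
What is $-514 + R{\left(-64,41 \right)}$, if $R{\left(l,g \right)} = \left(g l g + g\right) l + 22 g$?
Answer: $6883140$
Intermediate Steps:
$R{\left(l,g \right)} = 22 g + l \left(g + l g^{2}\right)$ ($R{\left(l,g \right)} = \left(l g^{2} + g\right) l + 22 g = \left(g + l g^{2}\right) l + 22 g = l \left(g + l g^{2}\right) + 22 g = 22 g + l \left(g + l g^{2}\right)$)
$-514 + R{\left(-64,41 \right)} = -514 + 41 \left(22 - 64 + 41 \left(-64\right)^{2}\right) = -514 + 41 \left(22 - 64 + 41 \cdot 4096\right) = -514 + 41 \left(22 - 64 + 167936\right) = -514 + 41 \cdot 167894 = -514 + 6883654 = 6883140$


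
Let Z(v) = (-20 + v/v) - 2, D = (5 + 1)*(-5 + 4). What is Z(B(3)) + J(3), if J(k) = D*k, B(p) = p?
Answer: -39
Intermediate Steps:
D = -6 (D = 6*(-1) = -6)
Z(v) = -21 (Z(v) = (-20 + 1) - 2 = -19 - 2 = -21)
J(k) = -6*k
Z(B(3)) + J(3) = -21 - 6*3 = -21 - 18 = -39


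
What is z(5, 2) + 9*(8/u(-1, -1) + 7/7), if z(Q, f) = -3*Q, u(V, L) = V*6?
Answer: -18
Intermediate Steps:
u(V, L) = 6*V
z(5, 2) + 9*(8/u(-1, -1) + 7/7) = -3*5 + 9*(8/((6*(-1))) + 7/7) = -15 + 9*(8/(-6) + 7*(⅐)) = -15 + 9*(8*(-⅙) + 1) = -15 + 9*(-4/3 + 1) = -15 + 9*(-⅓) = -15 - 3 = -18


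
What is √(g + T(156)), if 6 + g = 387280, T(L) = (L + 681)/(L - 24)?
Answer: √187443685/22 ≈ 622.32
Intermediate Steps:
T(L) = (681 + L)/(-24 + L)
g = 387274 (g = -6 + 387280 = 387274)
√(g + T(156)) = √(387274 + (681 + 156)/(-24 + 156)) = √(387274 + 837/132) = √(387274 + (1/132)*837) = √(387274 + 279/44) = √(17040335/44) = √187443685/22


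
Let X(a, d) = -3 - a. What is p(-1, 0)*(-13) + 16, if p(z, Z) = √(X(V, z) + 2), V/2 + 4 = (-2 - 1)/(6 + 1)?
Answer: 16 - 13*√385/7 ≈ -20.440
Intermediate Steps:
V = -62/7 (V = -8 + 2*((-2 - 1)/(6 + 1)) = -8 + 2*(-3/7) = -8 - 6/7 = -62/7 ≈ -8.8571)
p(z, Z) = √385/7 (p(z, Z) = √((-3 - 1*(-62/7)) + 2) = √((-3 + 62/7) + 2) = √(41/7 + 2) = √(55/7) = √385/7)
p(-1, 0)*(-13) + 16 = (√385/7)*(-13) + 16 = -13*√385/7 + 16 = 16 - 13*√385/7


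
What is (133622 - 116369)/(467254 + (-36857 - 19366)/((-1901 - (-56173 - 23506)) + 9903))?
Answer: 504253431/13656413917 ≈ 0.036924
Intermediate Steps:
(133622 - 116369)/(467254 + (-36857 - 19366)/((-1901 - (-56173 - 23506)) + 9903)) = 17253/(467254 - 56223/((-1901 - 1*(-79679)) + 9903)) = 17253/(467254 - 56223/((-1901 + 79679) + 9903)) = 17253/(467254 - 56223/(77778 + 9903)) = 17253/(467254 - 56223/87681) = 17253/(467254 - 56223*1/87681) = 17253/(467254 - 18741/29227) = 17253/(13656413917/29227) = 17253*(29227/13656413917) = 504253431/13656413917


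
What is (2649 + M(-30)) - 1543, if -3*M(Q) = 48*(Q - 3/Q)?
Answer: 7922/5 ≈ 1584.4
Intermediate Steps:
M(Q) = -16*Q + 48/Q (M(Q) = -16*(Q - 3/Q) = -(-144/Q + 48*Q)/3 = -16*Q + 48/Q)
(2649 + M(-30)) - 1543 = (2649 + (-16*(-30) + 48/(-30))) - 1543 = (2649 + (480 + 48*(-1/30))) - 1543 = (2649 + (480 - 8/5)) - 1543 = (2649 + 2392/5) - 1543 = 15637/5 - 1543 = 7922/5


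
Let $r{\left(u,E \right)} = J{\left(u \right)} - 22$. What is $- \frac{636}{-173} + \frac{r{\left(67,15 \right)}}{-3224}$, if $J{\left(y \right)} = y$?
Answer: $\frac{2042679}{557752} \approx 3.6623$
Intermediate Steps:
$r{\left(u,E \right)} = -22 + u$ ($r{\left(u,E \right)} = u - 22 = -22 + u$)
$- \frac{636}{-173} + \frac{r{\left(67,15 \right)}}{-3224} = - \frac{636}{-173} + \frac{-22 + 67}{-3224} = \left(-636\right) \left(- \frac{1}{173}\right) + 45 \left(- \frac{1}{3224}\right) = \frac{636}{173} - \frac{45}{3224} = \frac{2042679}{557752}$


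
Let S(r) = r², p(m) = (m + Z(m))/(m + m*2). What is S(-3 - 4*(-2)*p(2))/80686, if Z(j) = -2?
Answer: 9/80686 ≈ 0.00011154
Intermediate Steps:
p(m) = (-2 + m)/(3*m) (p(m) = (m - 2)/(m + m*2) = (-2 + m)/(m + 2*m) = (-2 + m)/((3*m)) = (-2 + m)*(1/(3*m)) = (-2 + m)/(3*m))
S(-3 - 4*(-2)*p(2))/80686 = (-3 - 4*(-2)*(⅓)*(-2 + 2)/2)²/80686 = (-3 - (-8)*(⅓)*(½)*0)²*(1/80686) = (-3 - (-8)*0)²*(1/80686) = (-3 - 1*0)²*(1/80686) = (-3 + 0)²*(1/80686) = (-3)²*(1/80686) = 9*(1/80686) = 9/80686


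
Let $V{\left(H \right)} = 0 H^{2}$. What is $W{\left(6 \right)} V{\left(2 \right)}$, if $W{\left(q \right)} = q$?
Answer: $0$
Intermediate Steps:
$V{\left(H \right)} = 0$
$W{\left(6 \right)} V{\left(2 \right)} = 6 \cdot 0 = 0$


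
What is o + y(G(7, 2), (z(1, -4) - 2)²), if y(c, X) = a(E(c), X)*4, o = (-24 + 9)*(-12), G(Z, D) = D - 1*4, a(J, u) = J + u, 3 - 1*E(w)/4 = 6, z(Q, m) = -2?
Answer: 196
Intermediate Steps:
E(w) = -12 (E(w) = 12 - 4*6 = 12 - 24 = -12)
G(Z, D) = -4 + D (G(Z, D) = D - 4 = -4 + D)
o = 180 (o = -15*(-12) = 180)
y(c, X) = -48 + 4*X (y(c, X) = (-12 + X)*4 = -48 + 4*X)
o + y(G(7, 2), (z(1, -4) - 2)²) = 180 + (-48 + 4*(-2 - 2)²) = 180 + (-48 + 4*(-4)²) = 180 + (-48 + 4*16) = 180 + (-48 + 64) = 180 + 16 = 196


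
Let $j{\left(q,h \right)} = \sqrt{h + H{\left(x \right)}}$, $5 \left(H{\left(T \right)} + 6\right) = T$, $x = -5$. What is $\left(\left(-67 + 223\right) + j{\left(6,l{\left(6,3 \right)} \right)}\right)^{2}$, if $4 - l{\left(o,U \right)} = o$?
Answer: $24327 + 936 i \approx 24327.0 + 936.0 i$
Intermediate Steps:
$l{\left(o,U \right)} = 4 - o$
$H{\left(T \right)} = -6 + \frac{T}{5}$
$j{\left(q,h \right)} = \sqrt{-7 + h}$ ($j{\left(q,h \right)} = \sqrt{h + \left(-6 + \frac{1}{5} \left(-5\right)\right)} = \sqrt{h - 7} = \sqrt{-7 + h}$)
$\left(\left(-67 + 223\right) + j{\left(6,l{\left(6,3 \right)} \right)}\right)^{2} = \left(\left(-67 + 223\right) + \sqrt{-7 + \left(4 - 6\right)}\right)^{2} = \left(156 + \sqrt{-7 + \left(4 - 6\right)}\right)^{2} = \left(156 + \sqrt{-7 - 2}\right)^{2} = \left(156 + \sqrt{-9}\right)^{2} = \left(156 + 3 i\right)^{2}$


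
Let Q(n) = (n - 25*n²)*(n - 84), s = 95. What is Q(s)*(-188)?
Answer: 466396040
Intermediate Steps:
Q(n) = (-84 + n)*(n - 25*n²) (Q(n) = (n - 25*n²)*(-84 + n) = (-84 + n)*(n - 25*n²))
Q(s)*(-188) = (95*(-84 - 25*95² + 2101*95))*(-188) = (95*(-84 - 25*9025 + 199595))*(-188) = (95*(-84 - 225625 + 199595))*(-188) = (95*(-26114))*(-188) = -2480830*(-188) = 466396040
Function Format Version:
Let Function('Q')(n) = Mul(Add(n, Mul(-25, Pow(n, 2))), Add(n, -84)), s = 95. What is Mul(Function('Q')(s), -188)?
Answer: 466396040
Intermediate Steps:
Function('Q')(n) = Mul(Add(-84, n), Add(n, Mul(-25, Pow(n, 2)))) (Function('Q')(n) = Mul(Add(n, Mul(-25, Pow(n, 2))), Add(-84, n)) = Mul(Add(-84, n), Add(n, Mul(-25, Pow(n, 2)))))
Mul(Function('Q')(s), -188) = Mul(Mul(95, Add(-84, Mul(-25, Pow(95, 2)), Mul(2101, 95))), -188) = Mul(Mul(95, Add(-84, Mul(-25, 9025), 199595)), -188) = Mul(Mul(95, Add(-84, -225625, 199595)), -188) = Mul(Mul(95, -26114), -188) = Mul(-2480830, -188) = 466396040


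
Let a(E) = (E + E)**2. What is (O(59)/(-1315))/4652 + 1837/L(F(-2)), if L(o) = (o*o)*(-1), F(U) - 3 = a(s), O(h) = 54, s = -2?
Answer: -5618823277/1104187090 ≈ -5.0887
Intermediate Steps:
a(E) = 4*E**2 (a(E) = (2*E)**2 = 4*E**2)
F(U) = 19 (F(U) = 3 + 4*(-2)**2 = 3 + 4*4 = 3 + 16 = 19)
L(o) = -o**2 (L(o) = o**2*(-1) = -o**2)
(O(59)/(-1315))/4652 + 1837/L(F(-2)) = (54/(-1315))/4652 + 1837/((-1*19**2)) = (54*(-1/1315))*(1/4652) + 1837/((-1*361)) = -54/1315*1/4652 + 1837/(-361) = -27/3058690 + 1837*(-1/361) = -27/3058690 - 1837/361 = -5618823277/1104187090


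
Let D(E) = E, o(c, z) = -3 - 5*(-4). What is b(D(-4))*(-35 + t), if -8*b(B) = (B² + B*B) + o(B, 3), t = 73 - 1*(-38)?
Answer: -931/2 ≈ -465.50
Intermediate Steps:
o(c, z) = 17 (o(c, z) = -3 + 20 = 17)
t = 111 (t = 73 + 38 = 111)
b(B) = -17/8 - B²/4 (b(B) = -((B² + B*B) + 17)/8 = -((B² + B²) + 17)/8 = -(2*B² + 17)/8 = -(17 + 2*B²)/8 = -17/8 - B²/4)
b(D(-4))*(-35 + t) = (-17/8 - ¼*(-4)²)*(-35 + 111) = (-17/8 - ¼*16)*76 = (-17/8 - 4)*76 = -49/8*76 = -931/2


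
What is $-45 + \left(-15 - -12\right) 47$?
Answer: $-186$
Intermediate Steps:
$-45 + \left(-15 - -12\right) 47 = -45 + \left(-15 + 12\right) 47 = -45 - 141 = -186$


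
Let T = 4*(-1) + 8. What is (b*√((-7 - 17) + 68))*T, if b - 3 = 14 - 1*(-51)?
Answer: 544*√11 ≈ 1804.2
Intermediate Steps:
T = 4 (T = -4 + 8 = 4)
b = 68 (b = 3 + (14 - 1*(-51)) = 3 + (14 + 51) = 3 + 65 = 68)
(b*√((-7 - 17) + 68))*T = (68*√((-7 - 17) + 68))*4 = (68*√(-24 + 68))*4 = (68*√44)*4 = (68*(2*√11))*4 = (136*√11)*4 = 544*√11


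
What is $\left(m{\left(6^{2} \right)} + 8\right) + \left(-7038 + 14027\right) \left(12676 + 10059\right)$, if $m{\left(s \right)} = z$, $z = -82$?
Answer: $158894841$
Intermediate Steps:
$m{\left(s \right)} = -82$
$\left(m{\left(6^{2} \right)} + 8\right) + \left(-7038 + 14027\right) \left(12676 + 10059\right) = \left(-82 + 8\right) + \left(-7038 + 14027\right) \left(12676 + 10059\right) = -74 + 6989 \cdot 22735 = -74 + 158894915 = 158894841$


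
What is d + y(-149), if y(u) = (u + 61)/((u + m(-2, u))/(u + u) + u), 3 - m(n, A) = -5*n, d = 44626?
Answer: 987274110/22123 ≈ 44627.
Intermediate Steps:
m(n, A) = 3 + 5*n (m(n, A) = 3 - (-5)*n = 3 + 5*n)
y(u) = (61 + u)/(u + (-7 + u)/(2*u)) (y(u) = (u + 61)/((u + (3 + 5*(-2)))/(u + u) + u) = (61 + u)/((u + (3 - 10))/((2*u)) + u) = (61 + u)/((u - 7)*(1/(2*u)) + u) = (61 + u)/((-7 + u)*(1/(2*u)) + u) = (61 + u)/((-7 + u)/(2*u) + u) = (61 + u)/(u + (-7 + u)/(2*u)))
d + y(-149) = 44626 + 2*(-149)*(61 - 149)/(-7 - 149 + 2*(-149)**2) = 44626 + 2*(-149)*(-88)/(-7 - 149 + 2*22201) = 44626 + 2*(-149)*(-88)/(-7 - 149 + 44402) = 44626 + 2*(-149)*(-88)/44246 = 44626 + 2*(-149)*(1/44246)*(-88) = 44626 + 13112/22123 = 987274110/22123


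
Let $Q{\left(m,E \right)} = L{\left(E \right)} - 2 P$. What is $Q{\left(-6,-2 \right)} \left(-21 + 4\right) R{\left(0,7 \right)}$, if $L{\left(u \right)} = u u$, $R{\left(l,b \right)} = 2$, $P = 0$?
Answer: $-136$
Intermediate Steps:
$L{\left(u \right)} = u^{2}$
$Q{\left(m,E \right)} = E^{2}$ ($Q{\left(m,E \right)} = E^{2} - 0 = E^{2} + 0 = E^{2}$)
$Q{\left(-6,-2 \right)} \left(-21 + 4\right) R{\left(0,7 \right)} = \left(-2\right)^{2} \left(-21 + 4\right) 2 = 4 \left(-17\right) 2 = \left(-68\right) 2 = -136$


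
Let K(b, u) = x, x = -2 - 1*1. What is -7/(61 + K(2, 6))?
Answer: -7/58 ≈ -0.12069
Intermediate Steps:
x = -3 (x = -2 - 1 = -3)
K(b, u) = -3
-7/(61 + K(2, 6)) = -7/(61 - 3) = -7/58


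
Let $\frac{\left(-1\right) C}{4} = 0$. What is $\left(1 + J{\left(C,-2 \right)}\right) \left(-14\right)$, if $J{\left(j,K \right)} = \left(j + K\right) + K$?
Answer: $42$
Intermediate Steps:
$C = 0$ ($C = \left(-4\right) 0 = 0$)
$J{\left(j,K \right)} = j + 2 K$ ($J{\left(j,K \right)} = \left(K + j\right) + K = j + 2 K$)
$\left(1 + J{\left(C,-2 \right)}\right) \left(-14\right) = \left(1 + \left(0 + 2 \left(-2\right)\right)\right) \left(-14\right) = \left(1 + \left(0 - 4\right)\right) \left(-14\right) = \left(1 - 4\right) \left(-14\right) = \left(-3\right) \left(-14\right) = 42$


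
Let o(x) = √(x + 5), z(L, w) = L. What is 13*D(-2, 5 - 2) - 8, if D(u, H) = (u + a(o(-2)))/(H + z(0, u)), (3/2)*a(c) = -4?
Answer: -254/9 ≈ -28.222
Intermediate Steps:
o(x) = √(5 + x)
a(c) = -8/3 (a(c) = (⅔)*(-4) = -8/3)
D(u, H) = (-8/3 + u)/H (D(u, H) = (u - 8/3)/(H + 0) = (-8/3 + u)/H)
13*D(-2, 5 - 2) - 8 = 13*((-8/3 - 2)/(5 - 2)) - 8 = 13*(-14/3/3) - 8 = 13*((⅓)*(-14/3)) - 8 = 13*(-14/9) - 8 = -182/9 - 8 = -254/9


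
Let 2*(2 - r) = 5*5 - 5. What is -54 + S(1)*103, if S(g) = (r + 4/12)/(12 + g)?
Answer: -4475/39 ≈ -114.74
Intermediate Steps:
r = -8 (r = 2 - (5*5 - 5)/2 = 2 - (25 - 5)/2 = 2 - ½*20 = 2 - 10 = -8)
S(g) = -23/(3*(12 + g)) (S(g) = (-8 + 4/12)/(12 + g) = (-8 + 4*(1/12))/(12 + g) = (-8 + ⅓)/(12 + g) = -23/(3*(12 + g)))
-54 + S(1)*103 = -54 - 23/(36 + 3*1)*103 = -54 - 23/(36 + 3)*103 = -54 - 23/39*103 = -54 - 2369/39 = -4475/39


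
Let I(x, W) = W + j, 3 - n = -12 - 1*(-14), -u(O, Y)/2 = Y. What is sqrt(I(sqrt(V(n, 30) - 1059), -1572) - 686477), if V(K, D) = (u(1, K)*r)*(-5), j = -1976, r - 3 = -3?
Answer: 5*I*sqrt(27601) ≈ 830.68*I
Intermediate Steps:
u(O, Y) = -2*Y
r = 0 (r = 3 - 3 = 0)
n = 1 (n = 3 - (-12 - 1*(-14)) = 3 - (-12 + 14) = 3 - 1*2 = 3 - 2 = 1)
V(K, D) = 0 (V(K, D) = (-2*K*0)*(-5) = 0*(-5) = 0)
I(x, W) = -1976 + W (I(x, W) = W - 1976 = -1976 + W)
sqrt(I(sqrt(V(n, 30) - 1059), -1572) - 686477) = sqrt((-1976 - 1572) - 686477) = sqrt(-3548 - 686477) = sqrt(-690025) = 5*I*sqrt(27601)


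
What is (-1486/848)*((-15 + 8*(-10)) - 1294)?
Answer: 1032027/424 ≈ 2434.0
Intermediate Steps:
(-1486/848)*((-15 + 8*(-10)) - 1294) = (-1486*1/848)*((-15 - 80) - 1294) = -743*(-95 - 1294)/424 = -743/424*(-1389) = 1032027/424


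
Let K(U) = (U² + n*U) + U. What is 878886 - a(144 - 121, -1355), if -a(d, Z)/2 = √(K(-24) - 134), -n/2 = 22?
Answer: 878886 + 2*√1474 ≈ 8.7896e+5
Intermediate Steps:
n = -44 (n = -2*22 = -44)
K(U) = U² - 43*U (K(U) = (U² - 44*U) + U = U² - 43*U)
a(d, Z) = -2*√1474 (a(d, Z) = -2*√(-24*(-43 - 24) - 134) = -2*√(-24*(-67) - 134) = -2*√(1608 - 134) = -2*√1474)
878886 - a(144 - 121, -1355) = 878886 - (-2)*√1474 = 878886 + 2*√1474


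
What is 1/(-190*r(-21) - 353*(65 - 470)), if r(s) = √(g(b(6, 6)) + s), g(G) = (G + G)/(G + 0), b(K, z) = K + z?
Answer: I/(5*(38*√19 + 28593*I)) ≈ 6.9945e-6 + 4.0519e-8*I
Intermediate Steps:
g(G) = 2 (g(G) = (2*G)/G = 2)
r(s) = √(2 + s)
1/(-190*r(-21) - 353*(65 - 470)) = 1/(-190*√(2 - 21) - 353*(65 - 470)) = 1/(-190*I*√19 - 353*(-405)) = 1/(-190*I*√19 + 142965) = 1/(142965 - 190*I*√19)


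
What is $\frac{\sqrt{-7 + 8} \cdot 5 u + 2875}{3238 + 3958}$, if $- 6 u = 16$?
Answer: $\frac{8585}{21588} \approx 0.39767$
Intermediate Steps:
$u = - \frac{8}{3}$ ($u = \left(- \frac{1}{6}\right) 16 = - \frac{8}{3} \approx -2.6667$)
$\frac{\sqrt{-7 + 8} \cdot 5 u + 2875}{3238 + 3958} = \frac{\sqrt{-7 + 8} \cdot 5 \left(- \frac{8}{3}\right) + 2875}{3238 + 3958} = \frac{\sqrt{1} \cdot 5 \left(- \frac{8}{3}\right) + 2875}{7196} = \left(1 \cdot 5 \left(- \frac{8}{3}\right) + 2875\right) \frac{1}{7196} = \left(5 \left(- \frac{8}{3}\right) + 2875\right) \frac{1}{7196} = \left(- \frac{40}{3} + 2875\right) \frac{1}{7196} = \frac{8585}{3} \cdot \frac{1}{7196} = \frac{8585}{21588}$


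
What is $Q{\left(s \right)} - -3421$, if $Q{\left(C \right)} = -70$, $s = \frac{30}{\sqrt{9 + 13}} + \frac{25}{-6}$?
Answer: $3351$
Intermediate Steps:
$s = - \frac{25}{6} + \frac{15 \sqrt{22}}{11}$ ($s = \frac{30}{\sqrt{22}} + 25 \left(- \frac{1}{6}\right) = 30 \frac{\sqrt{22}}{22} - \frac{25}{6} = \frac{15 \sqrt{22}}{11} - \frac{25}{6} = - \frac{25}{6} + \frac{15 \sqrt{22}}{11} \approx 2.2294$)
$Q{\left(s \right)} - -3421 = -70 - -3421 = -70 + 3421 = 3351$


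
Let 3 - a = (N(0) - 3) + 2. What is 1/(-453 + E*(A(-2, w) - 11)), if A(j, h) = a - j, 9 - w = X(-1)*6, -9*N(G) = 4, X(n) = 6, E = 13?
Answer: -9/4610 ≈ -0.0019523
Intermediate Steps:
N(G) = -4/9 (N(G) = -1/9*4 = -4/9)
w = -27 (w = 9 - 6*6 = 9 - 1*36 = 9 - 36 = -27)
a = 40/9 (a = 3 - ((-4/9 - 3) + 2) = 3 - (-31/9 + 2) = 3 - 1*(-13/9) = 3 + 13/9 = 40/9 ≈ 4.4444)
A(j, h) = 40/9 - j
1/(-453 + E*(A(-2, w) - 11)) = 1/(-453 + 13*((40/9 - 1*(-2)) - 11)) = 1/(-453 + 13*((40/9 + 2) - 11)) = 1/(-453 + 13*(58/9 - 11)) = 1/(-453 + 13*(-41/9)) = 1/(-453 - 533/9) = 1/(-4610/9) = -9/4610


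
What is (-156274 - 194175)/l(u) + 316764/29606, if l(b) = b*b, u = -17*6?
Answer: -3539890219/154010412 ≈ -22.985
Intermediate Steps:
u = -102
l(b) = b²
(-156274 - 194175)/l(u) + 316764/29606 = (-156274 - 194175)/((-102)²) + 316764/29606 = -350449/10404 + 316764*(1/29606) = -350449*1/10404 + 158382/14803 = -350449/10404 + 158382/14803 = -3539890219/154010412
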